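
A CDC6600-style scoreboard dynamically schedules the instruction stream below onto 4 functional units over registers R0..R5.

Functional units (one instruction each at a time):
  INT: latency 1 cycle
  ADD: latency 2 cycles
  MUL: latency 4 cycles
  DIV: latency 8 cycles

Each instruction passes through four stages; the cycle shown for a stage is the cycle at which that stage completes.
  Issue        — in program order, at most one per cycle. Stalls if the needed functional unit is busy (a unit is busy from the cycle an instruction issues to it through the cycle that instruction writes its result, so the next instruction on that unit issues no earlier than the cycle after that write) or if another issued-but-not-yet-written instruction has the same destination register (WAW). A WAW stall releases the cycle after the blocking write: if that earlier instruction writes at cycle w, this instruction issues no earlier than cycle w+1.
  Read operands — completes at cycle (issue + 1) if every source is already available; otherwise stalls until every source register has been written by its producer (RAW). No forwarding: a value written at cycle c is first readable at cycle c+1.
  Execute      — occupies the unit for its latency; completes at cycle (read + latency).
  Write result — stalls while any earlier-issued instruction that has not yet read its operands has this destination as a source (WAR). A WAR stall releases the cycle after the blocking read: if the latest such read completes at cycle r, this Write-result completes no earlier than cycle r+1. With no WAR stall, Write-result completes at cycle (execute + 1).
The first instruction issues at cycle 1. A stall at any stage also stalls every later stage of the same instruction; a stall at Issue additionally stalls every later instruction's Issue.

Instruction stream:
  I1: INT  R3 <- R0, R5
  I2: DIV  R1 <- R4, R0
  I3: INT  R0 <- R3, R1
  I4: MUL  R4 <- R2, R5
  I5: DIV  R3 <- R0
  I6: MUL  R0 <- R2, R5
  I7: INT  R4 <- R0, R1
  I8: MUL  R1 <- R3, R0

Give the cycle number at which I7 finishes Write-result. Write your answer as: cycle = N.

cycle = 25

I1  is:1  ro:2  ex:3  wr:4
I2  is:2  ro:3  ex:11  wr:12
I3  is:5  ro:13  ex:14  wr:15  — struct: INT busy until I1 writes@4, RAW R1: wait I2 write@12
I4  is:6  ro:7  ex:11  wr:12
I5  is:13  ro:16  ex:24  wr:25  — struct: DIV busy until I2 writes@12, RAW R0: wait I3 write@15
I6  is:16  ro:17  ex:21  wr:22  — WAW R0: wait I3 write@15
I7  is:17  ro:23  ex:24  wr:25  — RAW R0: wait I6 write@22
I8  is:23  ro:26  ex:30  wr:31  — struct: MUL busy until I6 writes@22, RAW R3: wait I5 write@25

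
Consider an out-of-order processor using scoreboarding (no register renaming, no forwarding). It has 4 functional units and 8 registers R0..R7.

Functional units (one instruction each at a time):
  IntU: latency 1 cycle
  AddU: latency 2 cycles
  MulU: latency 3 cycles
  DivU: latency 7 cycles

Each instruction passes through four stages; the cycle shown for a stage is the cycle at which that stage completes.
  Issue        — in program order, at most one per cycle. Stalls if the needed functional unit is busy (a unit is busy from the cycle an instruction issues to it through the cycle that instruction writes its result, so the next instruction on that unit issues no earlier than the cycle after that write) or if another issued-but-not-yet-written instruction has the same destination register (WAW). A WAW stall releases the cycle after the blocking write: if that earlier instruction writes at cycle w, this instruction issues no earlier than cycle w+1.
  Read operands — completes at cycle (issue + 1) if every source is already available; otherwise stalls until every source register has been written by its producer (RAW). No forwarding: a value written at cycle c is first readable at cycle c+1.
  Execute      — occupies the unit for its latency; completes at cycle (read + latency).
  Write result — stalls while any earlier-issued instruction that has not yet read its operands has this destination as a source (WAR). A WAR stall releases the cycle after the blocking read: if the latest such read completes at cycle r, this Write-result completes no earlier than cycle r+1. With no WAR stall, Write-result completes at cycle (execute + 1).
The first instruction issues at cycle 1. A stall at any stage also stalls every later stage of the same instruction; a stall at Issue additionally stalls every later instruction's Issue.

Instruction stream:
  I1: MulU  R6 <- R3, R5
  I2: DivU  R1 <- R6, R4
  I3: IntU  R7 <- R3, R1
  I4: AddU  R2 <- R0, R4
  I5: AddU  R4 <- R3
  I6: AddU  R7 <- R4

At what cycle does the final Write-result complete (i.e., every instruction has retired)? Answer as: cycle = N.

cycle = 23

cycle 1: I1 dispatched to MulU
cycle 2: I1 operands ready | I2 dispatched to DivU
cycle 3: I3 dispatched to IntU
cycle 4: I4 dispatched to AddU
cycle 5: I1 complete | I4 operands ready
cycle 6: R6←I1
cycle 7: I2 operands ready | I4 complete
cycle 8: R2←I4
cycle 9: I5 dispatched to AddU
cycle 10: I5 operands ready
cycle 12: I5 complete
cycle 13: R4←I5
cycle 14: I2 complete
cycle 15: R1←I2
cycle 16: I3 operands ready
cycle 17: I3 complete
cycle 18: R7←I3
cycle 19: I6 dispatched to AddU
cycle 20: I6 operands ready
cycle 22: I6 complete
cycle 23: R7←I6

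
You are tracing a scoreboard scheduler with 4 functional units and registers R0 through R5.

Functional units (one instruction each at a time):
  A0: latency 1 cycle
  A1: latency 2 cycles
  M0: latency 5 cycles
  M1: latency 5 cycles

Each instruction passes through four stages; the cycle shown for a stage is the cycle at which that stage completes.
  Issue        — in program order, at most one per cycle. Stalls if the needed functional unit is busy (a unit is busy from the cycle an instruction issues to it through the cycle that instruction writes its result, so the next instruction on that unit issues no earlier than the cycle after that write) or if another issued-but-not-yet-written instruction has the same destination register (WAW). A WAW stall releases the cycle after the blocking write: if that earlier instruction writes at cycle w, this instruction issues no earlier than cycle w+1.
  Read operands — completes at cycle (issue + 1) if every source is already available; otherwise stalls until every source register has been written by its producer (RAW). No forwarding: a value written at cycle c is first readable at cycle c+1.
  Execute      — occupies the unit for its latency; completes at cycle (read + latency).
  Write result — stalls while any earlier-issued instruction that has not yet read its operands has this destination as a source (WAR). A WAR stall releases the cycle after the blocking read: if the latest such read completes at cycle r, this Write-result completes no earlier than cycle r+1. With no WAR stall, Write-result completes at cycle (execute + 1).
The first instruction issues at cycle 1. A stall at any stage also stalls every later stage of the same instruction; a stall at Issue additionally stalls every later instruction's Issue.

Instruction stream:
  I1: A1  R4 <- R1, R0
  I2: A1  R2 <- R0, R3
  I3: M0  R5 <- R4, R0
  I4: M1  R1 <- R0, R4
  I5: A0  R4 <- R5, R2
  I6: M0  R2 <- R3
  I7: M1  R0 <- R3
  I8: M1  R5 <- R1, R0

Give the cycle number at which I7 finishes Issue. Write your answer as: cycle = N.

cycle = 16

  I1 | 1 | 2 | 4 | 5
  I2 | 6 | 7 | 9 | 10   struct: A1 busy until I1 writes@5
  I3 | 7 | 8 | 13 | 14
  I4 | 8 | 9 | 14 | 15
  I5 | 9 | 15 | 16 | 17   RAW R5: wait I3 write@14
  I6 | 15 | 16 | 21 | 22   struct: M0 busy until I3 writes@14
  I7 | 16 | 17 | 22 | 23
  I8 | 24 | 25 | 30 | 31   struct: M1 busy until I7 writes@23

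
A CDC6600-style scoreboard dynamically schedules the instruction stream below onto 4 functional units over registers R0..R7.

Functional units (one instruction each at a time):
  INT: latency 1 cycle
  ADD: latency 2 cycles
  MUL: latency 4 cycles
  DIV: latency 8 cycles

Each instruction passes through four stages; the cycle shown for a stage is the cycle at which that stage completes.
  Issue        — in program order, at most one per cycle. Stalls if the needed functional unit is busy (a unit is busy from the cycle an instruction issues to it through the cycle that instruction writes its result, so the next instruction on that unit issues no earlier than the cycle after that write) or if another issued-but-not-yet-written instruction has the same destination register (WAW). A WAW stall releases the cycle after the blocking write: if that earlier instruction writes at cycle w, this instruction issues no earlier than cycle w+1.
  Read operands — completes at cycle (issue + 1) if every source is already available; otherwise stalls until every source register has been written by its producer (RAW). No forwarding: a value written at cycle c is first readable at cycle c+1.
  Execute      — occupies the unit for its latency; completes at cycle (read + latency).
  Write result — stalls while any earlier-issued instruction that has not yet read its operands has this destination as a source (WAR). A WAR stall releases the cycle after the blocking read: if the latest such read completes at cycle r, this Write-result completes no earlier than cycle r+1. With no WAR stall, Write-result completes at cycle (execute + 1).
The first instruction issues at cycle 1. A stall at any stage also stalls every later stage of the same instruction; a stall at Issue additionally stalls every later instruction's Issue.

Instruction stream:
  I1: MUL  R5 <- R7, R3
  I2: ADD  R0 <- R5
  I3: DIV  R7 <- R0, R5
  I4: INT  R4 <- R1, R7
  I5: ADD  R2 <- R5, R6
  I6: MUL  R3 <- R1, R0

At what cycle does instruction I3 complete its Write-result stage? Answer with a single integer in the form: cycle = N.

cycle = 21

cycle 1: I1→MUL
cycle 2: I1 RO | I2→ADD
cycle 3: I3→DIV
cycle 4: I4→INT
cycle 6: I1 EX
cycle 7: I1 WR R5
cycle 8: I2 RO
cycle 10: I2 EX
cycle 11: I2 WR R0
cycle 12: I3 RO | I5→ADD
cycle 13: I5 RO | I6→MUL
cycle 14: I6 RO
cycle 15: I5 EX
cycle 16: I5 WR R2
cycle 18: I6 EX
cycle 19: I6 WR R3
cycle 20: I3 EX
cycle 21: I3 WR R7
cycle 22: I4 RO
cycle 23: I4 EX
cycle 24: I4 WR R4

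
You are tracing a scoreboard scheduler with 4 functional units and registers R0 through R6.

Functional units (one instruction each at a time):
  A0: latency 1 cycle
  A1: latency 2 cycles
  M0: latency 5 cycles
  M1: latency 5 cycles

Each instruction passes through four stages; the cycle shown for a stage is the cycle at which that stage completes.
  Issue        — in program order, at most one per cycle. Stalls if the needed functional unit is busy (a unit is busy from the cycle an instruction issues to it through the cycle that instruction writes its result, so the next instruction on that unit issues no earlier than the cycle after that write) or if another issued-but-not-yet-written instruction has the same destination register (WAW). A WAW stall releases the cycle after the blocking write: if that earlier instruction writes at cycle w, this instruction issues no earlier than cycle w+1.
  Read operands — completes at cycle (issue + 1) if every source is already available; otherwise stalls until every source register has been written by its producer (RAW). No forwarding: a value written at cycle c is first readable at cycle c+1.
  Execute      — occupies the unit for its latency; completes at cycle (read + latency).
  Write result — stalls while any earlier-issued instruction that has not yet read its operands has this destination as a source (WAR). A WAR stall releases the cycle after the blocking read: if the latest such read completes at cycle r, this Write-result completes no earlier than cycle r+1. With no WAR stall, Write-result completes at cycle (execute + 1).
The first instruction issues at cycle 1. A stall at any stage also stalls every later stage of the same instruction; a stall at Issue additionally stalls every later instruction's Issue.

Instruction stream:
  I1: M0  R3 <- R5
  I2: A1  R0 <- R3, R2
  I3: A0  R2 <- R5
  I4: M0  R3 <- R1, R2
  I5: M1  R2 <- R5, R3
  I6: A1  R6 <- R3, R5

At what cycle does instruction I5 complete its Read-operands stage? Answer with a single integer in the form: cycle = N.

cycle = 18

t=1  I1 issues→M0
t=2  I1 reads, I2 issues→A1
t=3  I3 issues→A0
t=4  I3 reads
t=5  I3 exec-done
t=7  I1 exec-done
t=8  I1 writes R3
t=9  I2 reads, I4 issues→M0
t=10  I3 writes R2
t=11  I2 exec-done, I4 reads, I5 issues→M1
t=12  I2 writes R0
t=13  I6 issues→A1
t=16  I4 exec-done
t=17  I4 writes R3
t=18  I5 reads, I6 reads
t=20  I6 exec-done
t=21  I6 writes R6
t=23  I5 exec-done
t=24  I5 writes R2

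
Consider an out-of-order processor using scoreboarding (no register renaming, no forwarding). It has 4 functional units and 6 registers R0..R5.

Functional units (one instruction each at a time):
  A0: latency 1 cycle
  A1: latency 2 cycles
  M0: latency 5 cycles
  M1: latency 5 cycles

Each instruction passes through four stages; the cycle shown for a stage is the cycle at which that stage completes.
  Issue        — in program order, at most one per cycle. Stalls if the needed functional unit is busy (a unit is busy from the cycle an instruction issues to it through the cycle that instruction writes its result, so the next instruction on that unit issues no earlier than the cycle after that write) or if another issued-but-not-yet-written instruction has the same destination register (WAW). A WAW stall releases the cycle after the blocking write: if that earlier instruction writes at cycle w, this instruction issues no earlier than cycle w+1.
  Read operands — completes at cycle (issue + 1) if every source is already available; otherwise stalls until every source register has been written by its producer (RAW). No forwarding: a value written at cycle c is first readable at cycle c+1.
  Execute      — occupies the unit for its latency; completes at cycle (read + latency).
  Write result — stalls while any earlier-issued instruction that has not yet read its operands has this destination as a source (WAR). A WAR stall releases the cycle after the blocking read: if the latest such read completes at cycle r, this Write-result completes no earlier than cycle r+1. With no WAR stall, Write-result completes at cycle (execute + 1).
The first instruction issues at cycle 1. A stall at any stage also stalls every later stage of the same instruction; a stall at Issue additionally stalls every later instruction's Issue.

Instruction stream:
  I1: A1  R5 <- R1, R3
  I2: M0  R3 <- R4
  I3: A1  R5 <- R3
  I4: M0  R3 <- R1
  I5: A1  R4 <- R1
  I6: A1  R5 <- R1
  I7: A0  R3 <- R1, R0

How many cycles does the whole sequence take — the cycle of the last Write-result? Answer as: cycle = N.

[1] I1→A1
[2] I1 RO · I2→M0
[3] I2 RO
[4] I1 EX
[5] I1 WR R5
[6] I3→A1
[8] I2 EX
[9] I2 WR R3
[10] I3 RO · I4→M0
[11] I4 RO
[12] I3 EX
[13] I3 WR R5
[14] I5→A1
[15] I5 RO
[16] I4 EX
[17] I4 WR R3 · I5 EX
[18] I5 WR R4
[19] I6→A1
[20] I6 RO · I7→A0
[21] I7 RO
[22] I6 EX · I7 EX
[23] I6 WR R5 · I7 WR R3

cycle = 23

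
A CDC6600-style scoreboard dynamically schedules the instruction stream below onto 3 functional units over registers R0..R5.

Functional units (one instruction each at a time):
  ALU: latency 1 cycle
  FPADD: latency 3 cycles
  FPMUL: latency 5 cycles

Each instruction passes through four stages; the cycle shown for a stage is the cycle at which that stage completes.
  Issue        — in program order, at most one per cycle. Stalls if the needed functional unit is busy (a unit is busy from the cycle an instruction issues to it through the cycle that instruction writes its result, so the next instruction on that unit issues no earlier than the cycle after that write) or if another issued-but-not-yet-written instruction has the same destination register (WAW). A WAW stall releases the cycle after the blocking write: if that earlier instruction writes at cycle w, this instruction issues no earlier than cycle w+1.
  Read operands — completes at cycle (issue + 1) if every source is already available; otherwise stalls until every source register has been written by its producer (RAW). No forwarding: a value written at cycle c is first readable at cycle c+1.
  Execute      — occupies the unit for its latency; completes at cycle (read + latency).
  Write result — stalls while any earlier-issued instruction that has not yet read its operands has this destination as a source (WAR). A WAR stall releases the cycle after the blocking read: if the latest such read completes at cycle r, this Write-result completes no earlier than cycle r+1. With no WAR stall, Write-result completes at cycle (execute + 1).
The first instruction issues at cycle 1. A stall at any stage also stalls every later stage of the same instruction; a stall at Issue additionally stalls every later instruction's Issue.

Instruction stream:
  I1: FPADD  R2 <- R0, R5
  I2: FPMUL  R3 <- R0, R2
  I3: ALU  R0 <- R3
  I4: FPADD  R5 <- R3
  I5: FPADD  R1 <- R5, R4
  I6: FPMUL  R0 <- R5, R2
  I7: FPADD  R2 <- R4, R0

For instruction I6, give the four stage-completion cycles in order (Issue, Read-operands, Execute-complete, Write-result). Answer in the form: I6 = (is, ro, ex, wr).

[1] I1 dispatched to FPADD
[2] I1 operands ready; I2 dispatched to FPMUL
[3] I3 dispatched to ALU
[5] I1 complete
[6] R2←I1
[7] I2 operands ready; I4 dispatched to FPADD
[12] I2 complete
[13] R3←I2
[14] I3 operands ready; I4 operands ready
[15] I3 complete
[16] R0←I3
[17] I4 complete
[18] R5←I4
[19] I5 dispatched to FPADD
[20] I5 operands ready; I6 dispatched to FPMUL
[21] I6 operands ready
[23] I5 complete
[24] R1←I5
[25] I7 dispatched to FPADD
[26] I6 complete
[27] R0←I6
[28] I7 operands ready
[31] I7 complete
[32] R2←I7

I6 = (20, 21, 26, 27)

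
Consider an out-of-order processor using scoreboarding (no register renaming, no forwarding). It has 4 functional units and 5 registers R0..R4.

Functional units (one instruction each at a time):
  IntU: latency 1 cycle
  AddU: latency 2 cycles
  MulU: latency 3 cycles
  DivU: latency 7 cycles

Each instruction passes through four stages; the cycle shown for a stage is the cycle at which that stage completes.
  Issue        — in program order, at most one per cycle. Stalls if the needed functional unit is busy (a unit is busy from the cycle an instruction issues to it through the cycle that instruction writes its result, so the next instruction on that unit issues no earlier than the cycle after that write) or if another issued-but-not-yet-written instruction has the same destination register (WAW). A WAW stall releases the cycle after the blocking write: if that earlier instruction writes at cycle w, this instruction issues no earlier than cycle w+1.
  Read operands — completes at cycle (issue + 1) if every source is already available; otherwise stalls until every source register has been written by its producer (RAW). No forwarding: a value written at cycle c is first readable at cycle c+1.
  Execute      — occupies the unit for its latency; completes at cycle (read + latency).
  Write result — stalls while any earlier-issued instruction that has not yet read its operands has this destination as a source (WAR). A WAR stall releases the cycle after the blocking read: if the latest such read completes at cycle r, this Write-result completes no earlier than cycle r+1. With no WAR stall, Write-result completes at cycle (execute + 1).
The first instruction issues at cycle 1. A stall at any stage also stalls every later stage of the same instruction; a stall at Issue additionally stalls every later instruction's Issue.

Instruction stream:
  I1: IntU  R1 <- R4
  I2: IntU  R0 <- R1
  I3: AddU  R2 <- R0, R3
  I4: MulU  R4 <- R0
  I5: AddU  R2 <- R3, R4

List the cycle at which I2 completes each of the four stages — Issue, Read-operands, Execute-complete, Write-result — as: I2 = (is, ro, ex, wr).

I1: IS=1 RO=2 EX=3 WR=4
I2: IS=5 RO=6 EX=7 WR=8  [struct: IntU busy until I1 writes@4]
I3: IS=6 RO=9 EX=11 WR=12  [RAW R0: wait I2 write@8]
I4: IS=7 RO=9 EX=12 WR=13  [RAW R0: wait I2 write@8]
I5: IS=13 RO=14 EX=16 WR=17  [struct: AddU busy until I3 writes@12]

I2 = (5, 6, 7, 8)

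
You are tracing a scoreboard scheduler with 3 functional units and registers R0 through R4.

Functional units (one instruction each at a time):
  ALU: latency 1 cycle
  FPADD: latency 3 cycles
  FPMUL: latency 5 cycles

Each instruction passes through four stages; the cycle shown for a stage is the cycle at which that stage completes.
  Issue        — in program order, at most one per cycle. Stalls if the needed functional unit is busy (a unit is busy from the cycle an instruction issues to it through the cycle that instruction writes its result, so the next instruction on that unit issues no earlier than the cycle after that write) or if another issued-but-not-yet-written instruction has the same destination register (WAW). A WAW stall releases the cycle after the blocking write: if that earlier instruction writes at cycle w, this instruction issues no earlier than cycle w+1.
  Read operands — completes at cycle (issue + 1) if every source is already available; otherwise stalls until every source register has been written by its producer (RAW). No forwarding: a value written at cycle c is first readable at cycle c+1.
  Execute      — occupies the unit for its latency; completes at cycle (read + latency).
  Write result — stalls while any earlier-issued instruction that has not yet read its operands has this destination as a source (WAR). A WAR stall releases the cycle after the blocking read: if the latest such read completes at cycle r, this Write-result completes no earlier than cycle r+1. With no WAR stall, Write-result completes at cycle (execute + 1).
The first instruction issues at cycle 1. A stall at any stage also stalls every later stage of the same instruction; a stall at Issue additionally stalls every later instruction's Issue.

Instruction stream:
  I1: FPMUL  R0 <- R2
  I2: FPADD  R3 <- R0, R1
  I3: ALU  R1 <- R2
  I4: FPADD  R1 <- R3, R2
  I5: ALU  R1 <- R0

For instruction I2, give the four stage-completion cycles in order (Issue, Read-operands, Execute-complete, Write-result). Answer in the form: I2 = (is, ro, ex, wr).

c1: I1→FPMUL
c2: I1 RO; I2→FPADD
c3: I3→ALU
c4: I3 RO
c5: I3 EX
c7: I1 EX
c8: I1 WR R0
c9: I2 RO
c10: I3 WR R1
c12: I2 EX
c13: I2 WR R3
c14: I4→FPADD
c15: I4 RO
c18: I4 EX
c19: I4 WR R1
c20: I5→ALU
c21: I5 RO
c22: I5 EX
c23: I5 WR R1

I2 = (2, 9, 12, 13)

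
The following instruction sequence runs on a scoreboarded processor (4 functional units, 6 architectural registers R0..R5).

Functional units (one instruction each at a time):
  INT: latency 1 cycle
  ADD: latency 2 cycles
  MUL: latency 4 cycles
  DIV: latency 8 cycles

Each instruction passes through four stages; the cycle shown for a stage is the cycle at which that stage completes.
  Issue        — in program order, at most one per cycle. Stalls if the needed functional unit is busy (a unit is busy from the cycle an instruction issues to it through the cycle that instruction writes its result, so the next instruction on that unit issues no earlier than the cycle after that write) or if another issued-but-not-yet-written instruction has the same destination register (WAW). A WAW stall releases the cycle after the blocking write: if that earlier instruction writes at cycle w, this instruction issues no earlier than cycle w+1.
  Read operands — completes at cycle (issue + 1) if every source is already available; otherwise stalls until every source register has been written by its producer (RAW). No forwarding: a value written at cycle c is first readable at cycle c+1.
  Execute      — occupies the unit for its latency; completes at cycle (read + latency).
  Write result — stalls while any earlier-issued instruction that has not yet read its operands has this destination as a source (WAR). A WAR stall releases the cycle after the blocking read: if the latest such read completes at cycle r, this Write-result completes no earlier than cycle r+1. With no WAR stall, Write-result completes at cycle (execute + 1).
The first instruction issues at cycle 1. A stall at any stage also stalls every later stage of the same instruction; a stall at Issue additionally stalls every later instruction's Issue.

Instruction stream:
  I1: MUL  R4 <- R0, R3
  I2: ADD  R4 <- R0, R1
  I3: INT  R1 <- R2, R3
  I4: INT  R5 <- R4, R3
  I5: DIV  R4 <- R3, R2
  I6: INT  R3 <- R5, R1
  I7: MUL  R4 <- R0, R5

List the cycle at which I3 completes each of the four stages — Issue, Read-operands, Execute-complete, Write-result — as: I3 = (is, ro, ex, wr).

1) issue 1, read 2, done 6, write 7
2) issue 8, read 9, done 11, write 12  <WAW R4: wait I1 write@7>
3) issue 9, read 10, done 11, write 12
4) issue 13, read 14, done 15, write 16  <struct: INT busy until I3 writes@12>
5) issue 14, read 15, done 23, write 24
6) issue 17, read 18, done 19, write 20  <struct: INT busy until I4 writes@16>
7) issue 25, read 26, done 30, write 31  <WAW R4: wait I5 write@24>

I3 = (9, 10, 11, 12)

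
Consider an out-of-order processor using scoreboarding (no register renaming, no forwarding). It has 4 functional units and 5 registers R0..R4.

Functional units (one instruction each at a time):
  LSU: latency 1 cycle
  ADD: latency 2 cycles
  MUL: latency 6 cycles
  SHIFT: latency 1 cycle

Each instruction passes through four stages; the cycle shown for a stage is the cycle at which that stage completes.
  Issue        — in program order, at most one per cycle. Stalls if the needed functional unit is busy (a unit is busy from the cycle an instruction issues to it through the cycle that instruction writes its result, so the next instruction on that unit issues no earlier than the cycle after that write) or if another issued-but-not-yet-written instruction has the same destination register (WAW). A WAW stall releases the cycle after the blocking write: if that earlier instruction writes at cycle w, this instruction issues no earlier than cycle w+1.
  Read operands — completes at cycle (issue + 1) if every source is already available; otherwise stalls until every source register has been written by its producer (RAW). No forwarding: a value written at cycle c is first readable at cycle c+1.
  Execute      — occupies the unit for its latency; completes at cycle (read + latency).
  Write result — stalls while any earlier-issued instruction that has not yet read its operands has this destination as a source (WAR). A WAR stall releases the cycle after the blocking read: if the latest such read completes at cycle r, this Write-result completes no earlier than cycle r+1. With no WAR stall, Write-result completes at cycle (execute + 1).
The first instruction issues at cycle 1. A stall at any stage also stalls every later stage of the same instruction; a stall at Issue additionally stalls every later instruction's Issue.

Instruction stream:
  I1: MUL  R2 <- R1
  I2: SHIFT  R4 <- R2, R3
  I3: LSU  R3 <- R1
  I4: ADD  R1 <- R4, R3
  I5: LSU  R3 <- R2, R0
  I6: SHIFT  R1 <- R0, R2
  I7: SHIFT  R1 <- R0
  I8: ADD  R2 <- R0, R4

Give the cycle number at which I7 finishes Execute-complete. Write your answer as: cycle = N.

[I1] 1/2/8/9
[I2] 2/10/11/12  (RAW R2: wait I1 write@9)
[I3] 3/4/5/11  (WAR R3: wait I2 read@10)
[I4] 4/13/15/16  (RAW R4: wait I2 write@12)
[I5] 12/13/14/15  (struct: LSU busy until I3 writes@11)
[I6] 17/18/19/20  (WAW R1: wait I4 write@16)
[I7] 21/22/23/24  (struct: SHIFT busy until I6 writes@20)
[I8] 22/23/25/26

cycle = 23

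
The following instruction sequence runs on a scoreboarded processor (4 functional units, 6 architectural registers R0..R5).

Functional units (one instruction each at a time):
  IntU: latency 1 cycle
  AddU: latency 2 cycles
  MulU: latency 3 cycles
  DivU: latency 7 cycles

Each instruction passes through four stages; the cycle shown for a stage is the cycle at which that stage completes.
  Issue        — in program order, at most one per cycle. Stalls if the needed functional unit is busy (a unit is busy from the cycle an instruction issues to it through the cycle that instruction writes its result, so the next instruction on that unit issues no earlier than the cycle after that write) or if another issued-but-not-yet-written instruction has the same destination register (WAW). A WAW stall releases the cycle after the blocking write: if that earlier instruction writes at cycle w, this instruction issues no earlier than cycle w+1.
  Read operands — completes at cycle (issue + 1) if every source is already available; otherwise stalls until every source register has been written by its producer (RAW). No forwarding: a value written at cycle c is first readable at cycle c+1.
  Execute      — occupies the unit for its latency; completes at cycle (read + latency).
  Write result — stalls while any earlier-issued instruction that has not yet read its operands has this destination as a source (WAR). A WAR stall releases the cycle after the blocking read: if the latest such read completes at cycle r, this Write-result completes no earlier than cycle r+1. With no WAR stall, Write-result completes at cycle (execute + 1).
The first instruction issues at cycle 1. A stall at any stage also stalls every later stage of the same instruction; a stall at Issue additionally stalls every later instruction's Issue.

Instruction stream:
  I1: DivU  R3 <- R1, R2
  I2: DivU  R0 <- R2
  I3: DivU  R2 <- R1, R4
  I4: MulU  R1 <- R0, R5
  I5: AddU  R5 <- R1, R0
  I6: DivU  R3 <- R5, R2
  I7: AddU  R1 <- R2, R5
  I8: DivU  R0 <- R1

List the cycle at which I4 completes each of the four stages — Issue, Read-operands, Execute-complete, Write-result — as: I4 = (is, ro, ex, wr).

[1] I1→DivU
[2] I1 RO
[9] I1 EX
[10] I1 WR R3
[11] I2→DivU
[12] I2 RO
[19] I2 EX
[20] I2 WR R0
[21] I3→DivU
[22] I3 RO; I4→MulU
[23] I4 RO; I5→AddU
[26] I4 EX
[27] I4 WR R1
[28] I5 RO
[29] I3 EX
[30] I3 WR R2; I5 EX
[31] I5 WR R5; I6→DivU
[32] I6 RO; I7→AddU
[33] I7 RO
[35] I7 EX
[36] I7 WR R1
[39] I6 EX
[40] I6 WR R3
[41] I8→DivU
[42] I8 RO
[49] I8 EX
[50] I8 WR R0

I4 = (22, 23, 26, 27)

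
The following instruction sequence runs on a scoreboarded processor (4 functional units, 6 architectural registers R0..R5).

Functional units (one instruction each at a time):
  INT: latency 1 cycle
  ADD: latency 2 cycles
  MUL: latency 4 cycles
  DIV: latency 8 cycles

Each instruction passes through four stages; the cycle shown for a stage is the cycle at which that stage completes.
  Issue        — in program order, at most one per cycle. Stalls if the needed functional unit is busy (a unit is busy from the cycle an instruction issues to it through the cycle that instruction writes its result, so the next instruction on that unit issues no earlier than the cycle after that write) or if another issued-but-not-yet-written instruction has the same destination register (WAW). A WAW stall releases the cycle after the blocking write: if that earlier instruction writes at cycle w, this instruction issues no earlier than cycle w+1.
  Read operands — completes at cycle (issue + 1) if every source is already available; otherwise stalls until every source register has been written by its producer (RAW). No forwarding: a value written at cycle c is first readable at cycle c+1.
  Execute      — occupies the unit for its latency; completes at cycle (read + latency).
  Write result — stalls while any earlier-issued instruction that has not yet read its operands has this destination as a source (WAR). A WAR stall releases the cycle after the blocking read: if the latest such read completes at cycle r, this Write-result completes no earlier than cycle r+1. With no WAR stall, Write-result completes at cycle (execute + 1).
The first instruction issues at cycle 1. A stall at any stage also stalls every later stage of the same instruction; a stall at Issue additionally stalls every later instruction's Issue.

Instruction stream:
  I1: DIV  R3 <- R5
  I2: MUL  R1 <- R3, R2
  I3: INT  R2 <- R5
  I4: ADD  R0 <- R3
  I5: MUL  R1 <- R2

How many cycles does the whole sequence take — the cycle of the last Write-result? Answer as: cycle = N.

cycle = 24

I1  is:1  ro:2  ex:10  wr:11
I2  is:2  ro:12  ex:16  wr:17  — RAW R3: wait I1 write@11
I3  is:3  ro:4  ex:5  wr:13  — WAR R2: wait I2 read@12
I4  is:4  ro:12  ex:14  wr:15  — RAW R3: wait I1 write@11
I5  is:18  ro:19  ex:23  wr:24  — struct: MUL busy until I2 writes@17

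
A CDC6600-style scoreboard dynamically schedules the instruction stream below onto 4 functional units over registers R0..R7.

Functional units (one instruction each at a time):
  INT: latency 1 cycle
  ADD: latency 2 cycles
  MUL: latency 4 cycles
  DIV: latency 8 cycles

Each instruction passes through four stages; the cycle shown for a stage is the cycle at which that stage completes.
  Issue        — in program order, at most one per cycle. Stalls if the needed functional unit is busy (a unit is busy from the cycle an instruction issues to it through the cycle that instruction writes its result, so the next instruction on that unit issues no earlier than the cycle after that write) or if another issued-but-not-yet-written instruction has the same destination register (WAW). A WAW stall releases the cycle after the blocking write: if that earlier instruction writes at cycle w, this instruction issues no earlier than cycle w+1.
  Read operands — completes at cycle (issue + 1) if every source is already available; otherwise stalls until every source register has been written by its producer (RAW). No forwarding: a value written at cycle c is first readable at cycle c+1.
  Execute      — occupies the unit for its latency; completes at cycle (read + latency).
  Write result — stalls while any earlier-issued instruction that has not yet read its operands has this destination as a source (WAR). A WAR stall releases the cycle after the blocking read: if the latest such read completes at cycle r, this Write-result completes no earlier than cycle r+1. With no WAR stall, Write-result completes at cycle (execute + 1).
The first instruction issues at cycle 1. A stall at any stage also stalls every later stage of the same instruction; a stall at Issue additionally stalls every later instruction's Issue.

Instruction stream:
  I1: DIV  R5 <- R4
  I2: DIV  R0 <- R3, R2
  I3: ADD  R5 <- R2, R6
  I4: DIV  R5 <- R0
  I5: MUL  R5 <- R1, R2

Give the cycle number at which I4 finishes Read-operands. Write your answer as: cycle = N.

[I1] 1/2/10/11
[I2] 12/13/21/22  (struct: DIV busy until I1 writes@11)
[I3] 13/14/16/17
[I4] 23/24/32/33  (struct: DIV busy until I2 writes@22)
[I5] 34/35/39/40  (WAW R5: wait I4 write@33)

cycle = 24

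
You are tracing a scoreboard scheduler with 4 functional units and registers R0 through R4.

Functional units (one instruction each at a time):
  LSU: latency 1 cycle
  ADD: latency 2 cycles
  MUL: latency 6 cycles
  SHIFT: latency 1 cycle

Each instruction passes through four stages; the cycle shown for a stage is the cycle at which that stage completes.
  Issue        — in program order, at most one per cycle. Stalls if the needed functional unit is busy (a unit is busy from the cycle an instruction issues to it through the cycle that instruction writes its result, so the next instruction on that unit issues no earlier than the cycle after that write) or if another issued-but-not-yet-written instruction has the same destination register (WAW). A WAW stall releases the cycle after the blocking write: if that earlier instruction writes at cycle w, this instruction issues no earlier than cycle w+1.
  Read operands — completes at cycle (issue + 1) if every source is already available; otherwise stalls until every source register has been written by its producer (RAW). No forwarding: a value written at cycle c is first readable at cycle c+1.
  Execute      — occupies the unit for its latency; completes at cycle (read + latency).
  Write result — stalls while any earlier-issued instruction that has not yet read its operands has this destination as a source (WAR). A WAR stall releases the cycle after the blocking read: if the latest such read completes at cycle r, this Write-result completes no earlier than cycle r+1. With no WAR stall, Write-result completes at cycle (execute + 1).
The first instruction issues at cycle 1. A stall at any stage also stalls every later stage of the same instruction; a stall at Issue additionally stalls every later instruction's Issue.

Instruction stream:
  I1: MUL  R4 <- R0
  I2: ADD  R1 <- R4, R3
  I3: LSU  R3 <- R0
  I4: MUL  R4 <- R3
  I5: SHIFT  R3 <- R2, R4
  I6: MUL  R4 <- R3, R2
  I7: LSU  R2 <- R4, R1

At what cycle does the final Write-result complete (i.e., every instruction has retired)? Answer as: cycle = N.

cycle = 33

  I1 | 1 | 2 | 8 | 9
  I2 | 2 | 10 | 12 | 13   RAW R4: wait I1 write@9
  I3 | 3 | 4 | 5 | 11   WAR R3: wait I2 read@10
  I4 | 10 | 12 | 18 | 19   struct: MUL busy until I1 writes@9 · RAW R3: wait I3 write@11
  I5 | 12 | 20 | 21 | 22   WAW R3: wait I3 write@11 · RAW R4: wait I4 write@19
  I6 | 20 | 23 | 29 | 30   struct: MUL busy until I4 writes@19 · RAW R3: wait I5 write@22
  I7 | 21 | 31 | 32 | 33   RAW R4: wait I6 write@30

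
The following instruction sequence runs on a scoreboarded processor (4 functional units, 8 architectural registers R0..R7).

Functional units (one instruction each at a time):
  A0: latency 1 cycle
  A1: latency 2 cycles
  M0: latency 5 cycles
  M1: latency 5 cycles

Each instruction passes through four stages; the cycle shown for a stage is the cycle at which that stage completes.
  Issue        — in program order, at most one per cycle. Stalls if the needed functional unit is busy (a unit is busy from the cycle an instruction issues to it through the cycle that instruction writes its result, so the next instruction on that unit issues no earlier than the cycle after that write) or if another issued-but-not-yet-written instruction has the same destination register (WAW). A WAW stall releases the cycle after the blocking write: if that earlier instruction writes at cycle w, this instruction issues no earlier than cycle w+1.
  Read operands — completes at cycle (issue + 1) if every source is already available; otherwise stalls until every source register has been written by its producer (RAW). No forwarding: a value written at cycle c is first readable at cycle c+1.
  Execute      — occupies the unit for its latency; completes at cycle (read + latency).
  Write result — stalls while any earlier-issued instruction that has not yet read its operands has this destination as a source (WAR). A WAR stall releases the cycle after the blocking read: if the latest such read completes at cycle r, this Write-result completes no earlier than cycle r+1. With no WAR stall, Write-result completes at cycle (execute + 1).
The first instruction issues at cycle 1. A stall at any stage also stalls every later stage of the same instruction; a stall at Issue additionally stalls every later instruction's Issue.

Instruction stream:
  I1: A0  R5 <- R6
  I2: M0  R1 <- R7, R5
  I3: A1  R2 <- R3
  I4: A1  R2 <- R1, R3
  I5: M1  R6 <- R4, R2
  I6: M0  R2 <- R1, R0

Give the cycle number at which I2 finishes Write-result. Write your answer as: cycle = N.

cycle = 11

1) issue 1, read 2, done 3, write 4
2) issue 2, read 5, done 10, write 11  <RAW R5: wait I1 write@4>
3) issue 3, read 4, done 6, write 7
4) issue 8, read 12, done 14, write 15  <struct: A1 busy until I3 writes@7 / RAW R1: wait I2 write@11>
5) issue 9, read 16, done 21, write 22  <RAW R2: wait I4 write@15>
6) issue 16, read 17, done 22, write 23  <WAW R2: wait I4 write@15>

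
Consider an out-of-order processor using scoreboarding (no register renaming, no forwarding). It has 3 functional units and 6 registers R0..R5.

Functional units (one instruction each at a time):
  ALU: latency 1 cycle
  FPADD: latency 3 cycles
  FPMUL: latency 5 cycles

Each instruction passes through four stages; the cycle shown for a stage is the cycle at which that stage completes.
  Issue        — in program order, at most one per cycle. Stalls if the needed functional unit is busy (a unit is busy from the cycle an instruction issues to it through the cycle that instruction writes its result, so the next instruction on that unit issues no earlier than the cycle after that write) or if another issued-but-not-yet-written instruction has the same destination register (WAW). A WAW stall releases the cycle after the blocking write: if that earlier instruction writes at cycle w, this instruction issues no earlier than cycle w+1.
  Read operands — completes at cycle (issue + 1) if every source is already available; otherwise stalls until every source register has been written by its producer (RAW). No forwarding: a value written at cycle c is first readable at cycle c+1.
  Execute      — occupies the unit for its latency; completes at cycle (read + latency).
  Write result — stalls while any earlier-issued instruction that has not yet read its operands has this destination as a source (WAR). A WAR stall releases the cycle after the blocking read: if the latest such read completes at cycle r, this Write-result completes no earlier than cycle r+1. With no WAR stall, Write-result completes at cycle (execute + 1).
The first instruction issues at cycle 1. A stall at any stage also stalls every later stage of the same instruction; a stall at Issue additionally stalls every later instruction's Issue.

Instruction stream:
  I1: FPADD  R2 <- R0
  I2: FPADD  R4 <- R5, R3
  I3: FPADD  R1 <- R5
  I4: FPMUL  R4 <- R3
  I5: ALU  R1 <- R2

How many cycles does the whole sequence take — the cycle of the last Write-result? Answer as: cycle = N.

cycle = 22

I1 -> (1, 2, 5, 6)
I2 -> (7, 8, 11, 12)  // struct: FPADD busy until I1 writes@6
I3 -> (13, 14, 17, 18)  // struct: FPADD busy until I2 writes@12
I4 -> (14, 15, 20, 21)
I5 -> (19, 20, 21, 22)  // WAW R1: wait I3 write@18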